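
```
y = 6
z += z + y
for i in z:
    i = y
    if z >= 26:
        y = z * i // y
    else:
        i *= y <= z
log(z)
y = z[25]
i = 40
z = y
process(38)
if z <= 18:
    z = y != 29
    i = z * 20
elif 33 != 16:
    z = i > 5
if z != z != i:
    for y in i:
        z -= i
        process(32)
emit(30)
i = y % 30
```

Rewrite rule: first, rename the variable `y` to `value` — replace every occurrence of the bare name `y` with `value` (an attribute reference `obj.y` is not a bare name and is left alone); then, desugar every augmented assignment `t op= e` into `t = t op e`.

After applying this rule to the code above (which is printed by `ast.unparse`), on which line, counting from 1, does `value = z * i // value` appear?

6

Transformed code:
value = 6
z = z + (z + value)
for i in z:
    i = value
    if z >= 26:
        value = z * i // value
    else:
        i = i * (value <= z)
log(z)
value = z[25]
i = 40
z = value
process(38)
if z <= 18:
    z = value != 29
    i = z * 20
elif 33 != 16:
    z = i > 5
if z != z != i:
    for value in i:
        z = z - i
        process(32)
emit(30)
i = value % 30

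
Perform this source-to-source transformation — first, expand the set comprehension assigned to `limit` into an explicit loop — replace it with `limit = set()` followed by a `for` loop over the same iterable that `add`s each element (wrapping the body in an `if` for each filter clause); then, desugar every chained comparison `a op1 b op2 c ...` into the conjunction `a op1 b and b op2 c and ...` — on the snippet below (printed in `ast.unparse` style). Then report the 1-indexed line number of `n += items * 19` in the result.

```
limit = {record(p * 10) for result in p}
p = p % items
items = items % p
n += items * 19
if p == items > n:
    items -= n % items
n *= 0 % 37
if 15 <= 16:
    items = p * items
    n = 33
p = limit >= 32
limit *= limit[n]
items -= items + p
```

Transformed code:
limit = set()
for result in p:
    limit.add(record(p * 10))
p = p % items
items = items % p
n += items * 19
if p == items and items > n:
    items -= n % items
n *= 0 % 37
if 15 <= 16:
    items = p * items
    n = 33
p = limit >= 32
limit *= limit[n]
items -= items + p

6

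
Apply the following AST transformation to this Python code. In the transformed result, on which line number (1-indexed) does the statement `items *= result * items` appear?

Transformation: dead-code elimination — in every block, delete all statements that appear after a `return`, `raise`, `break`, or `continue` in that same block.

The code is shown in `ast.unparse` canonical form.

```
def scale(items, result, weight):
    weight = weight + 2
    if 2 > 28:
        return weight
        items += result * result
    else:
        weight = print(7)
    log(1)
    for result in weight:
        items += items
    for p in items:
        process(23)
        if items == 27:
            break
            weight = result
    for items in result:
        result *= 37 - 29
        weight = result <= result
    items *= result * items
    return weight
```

Transformed code:
def scale(items, result, weight):
    weight = weight + 2
    if 2 > 28:
        return weight
    else:
        weight = print(7)
    log(1)
    for result in weight:
        items += items
    for p in items:
        process(23)
        if items == 27:
            break
    for items in result:
        result *= 37 - 29
        weight = result <= result
    items *= result * items
    return weight

17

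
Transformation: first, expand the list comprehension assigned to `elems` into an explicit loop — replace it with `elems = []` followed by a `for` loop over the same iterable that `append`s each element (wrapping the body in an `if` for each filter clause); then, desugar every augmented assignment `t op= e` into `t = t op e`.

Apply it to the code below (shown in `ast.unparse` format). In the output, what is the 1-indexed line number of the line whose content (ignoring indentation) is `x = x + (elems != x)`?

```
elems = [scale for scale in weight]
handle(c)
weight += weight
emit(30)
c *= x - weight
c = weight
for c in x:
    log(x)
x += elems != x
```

11

Transformed code:
elems = []
for scale in weight:
    elems.append(scale)
handle(c)
weight = weight + weight
emit(30)
c = c * (x - weight)
c = weight
for c in x:
    log(x)
x = x + (elems != x)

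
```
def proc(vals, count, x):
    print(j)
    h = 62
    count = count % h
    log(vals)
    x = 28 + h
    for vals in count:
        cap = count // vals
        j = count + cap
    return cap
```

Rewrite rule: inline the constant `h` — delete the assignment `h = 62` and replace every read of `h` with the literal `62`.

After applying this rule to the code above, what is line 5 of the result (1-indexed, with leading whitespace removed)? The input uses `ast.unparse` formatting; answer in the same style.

x = 28 + 62

Transformed code:
def proc(vals, count, x):
    print(j)
    count = count % 62
    log(vals)
    x = 28 + 62
    for vals in count:
        cap = count // vals
        j = count + cap
    return cap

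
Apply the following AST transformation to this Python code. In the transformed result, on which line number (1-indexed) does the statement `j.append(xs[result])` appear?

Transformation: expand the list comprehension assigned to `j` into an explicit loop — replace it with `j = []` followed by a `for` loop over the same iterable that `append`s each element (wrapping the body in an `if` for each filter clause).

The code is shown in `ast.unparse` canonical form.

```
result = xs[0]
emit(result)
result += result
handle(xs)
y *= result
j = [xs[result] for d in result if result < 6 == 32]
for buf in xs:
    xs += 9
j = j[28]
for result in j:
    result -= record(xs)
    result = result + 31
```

9

Transformed code:
result = xs[0]
emit(result)
result += result
handle(xs)
y *= result
j = []
for d in result:
    if result < 6 == 32:
        j.append(xs[result])
for buf in xs:
    xs += 9
j = j[28]
for result in j:
    result -= record(xs)
    result = result + 31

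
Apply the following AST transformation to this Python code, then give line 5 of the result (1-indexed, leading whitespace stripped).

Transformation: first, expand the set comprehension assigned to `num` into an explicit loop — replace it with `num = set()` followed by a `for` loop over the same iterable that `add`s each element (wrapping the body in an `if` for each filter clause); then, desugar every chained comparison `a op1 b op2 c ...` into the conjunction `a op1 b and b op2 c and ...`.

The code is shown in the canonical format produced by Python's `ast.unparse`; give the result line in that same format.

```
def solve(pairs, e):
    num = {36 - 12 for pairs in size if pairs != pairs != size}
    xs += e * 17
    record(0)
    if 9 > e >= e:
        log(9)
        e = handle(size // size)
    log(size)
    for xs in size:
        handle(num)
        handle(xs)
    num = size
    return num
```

num.add(36 - 12)

Transformed code:
def solve(pairs, e):
    num = set()
    for pairs in size:
        if pairs != pairs and pairs != size:
            num.add(36 - 12)
    xs += e * 17
    record(0)
    if 9 > e and e >= e:
        log(9)
        e = handle(size // size)
    log(size)
    for xs in size:
        handle(num)
        handle(xs)
    num = size
    return num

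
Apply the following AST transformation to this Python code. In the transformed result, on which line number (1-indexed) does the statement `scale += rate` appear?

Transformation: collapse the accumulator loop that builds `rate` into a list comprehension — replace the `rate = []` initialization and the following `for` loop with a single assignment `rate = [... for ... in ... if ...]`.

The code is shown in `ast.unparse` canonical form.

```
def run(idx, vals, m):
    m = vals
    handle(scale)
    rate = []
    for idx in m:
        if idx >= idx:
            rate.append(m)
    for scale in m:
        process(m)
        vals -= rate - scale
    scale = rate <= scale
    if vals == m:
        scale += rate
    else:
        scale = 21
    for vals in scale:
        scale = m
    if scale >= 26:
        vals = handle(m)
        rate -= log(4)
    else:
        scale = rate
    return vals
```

10

Transformed code:
def run(idx, vals, m):
    m = vals
    handle(scale)
    rate = [m for idx in m if idx >= idx]
    for scale in m:
        process(m)
        vals -= rate - scale
    scale = rate <= scale
    if vals == m:
        scale += rate
    else:
        scale = 21
    for vals in scale:
        scale = m
    if scale >= 26:
        vals = handle(m)
        rate -= log(4)
    else:
        scale = rate
    return vals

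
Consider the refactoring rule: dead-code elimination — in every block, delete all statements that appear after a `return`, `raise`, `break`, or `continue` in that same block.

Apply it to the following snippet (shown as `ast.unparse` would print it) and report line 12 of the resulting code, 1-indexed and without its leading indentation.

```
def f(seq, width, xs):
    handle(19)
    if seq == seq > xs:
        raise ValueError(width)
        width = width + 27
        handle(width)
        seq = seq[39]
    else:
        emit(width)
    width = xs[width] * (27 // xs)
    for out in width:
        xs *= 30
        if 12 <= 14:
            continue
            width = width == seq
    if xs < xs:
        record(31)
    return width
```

if xs < xs:

Transformed code:
def f(seq, width, xs):
    handle(19)
    if seq == seq > xs:
        raise ValueError(width)
    else:
        emit(width)
    width = xs[width] * (27 // xs)
    for out in width:
        xs *= 30
        if 12 <= 14:
            continue
    if xs < xs:
        record(31)
    return width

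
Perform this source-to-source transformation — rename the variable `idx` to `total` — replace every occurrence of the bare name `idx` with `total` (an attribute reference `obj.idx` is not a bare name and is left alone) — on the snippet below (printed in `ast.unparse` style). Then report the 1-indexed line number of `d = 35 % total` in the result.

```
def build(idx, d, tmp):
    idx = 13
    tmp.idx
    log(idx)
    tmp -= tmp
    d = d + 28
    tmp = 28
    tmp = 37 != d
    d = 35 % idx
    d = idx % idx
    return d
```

9

Transformed code:
def build(total, d, tmp):
    total = 13
    tmp.idx
    log(total)
    tmp -= tmp
    d = d + 28
    tmp = 28
    tmp = 37 != d
    d = 35 % total
    d = total % total
    return d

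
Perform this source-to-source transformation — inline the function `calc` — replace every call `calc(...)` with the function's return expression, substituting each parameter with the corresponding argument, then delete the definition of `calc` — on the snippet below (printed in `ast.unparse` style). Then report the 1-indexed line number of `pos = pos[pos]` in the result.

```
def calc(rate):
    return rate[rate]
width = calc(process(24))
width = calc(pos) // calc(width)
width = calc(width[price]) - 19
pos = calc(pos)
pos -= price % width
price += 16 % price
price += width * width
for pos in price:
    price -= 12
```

Transformed code:
width = process(24)[process(24)]
width = pos[pos] // width[width]
width = width[price][width[price]] - 19
pos = pos[pos]
pos -= price % width
price += 16 % price
price += width * width
for pos in price:
    price -= 12

4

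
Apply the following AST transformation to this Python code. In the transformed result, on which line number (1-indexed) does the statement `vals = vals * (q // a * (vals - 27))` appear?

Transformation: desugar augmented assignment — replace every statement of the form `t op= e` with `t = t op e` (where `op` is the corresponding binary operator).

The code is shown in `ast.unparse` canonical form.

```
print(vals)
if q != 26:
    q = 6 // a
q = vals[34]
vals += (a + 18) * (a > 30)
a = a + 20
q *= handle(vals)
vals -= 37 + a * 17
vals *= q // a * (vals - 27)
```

Transformed code:
print(vals)
if q != 26:
    q = 6 // a
q = vals[34]
vals = vals + (a + 18) * (a > 30)
a = a + 20
q = q * handle(vals)
vals = vals - (37 + a * 17)
vals = vals * (q // a * (vals - 27))

9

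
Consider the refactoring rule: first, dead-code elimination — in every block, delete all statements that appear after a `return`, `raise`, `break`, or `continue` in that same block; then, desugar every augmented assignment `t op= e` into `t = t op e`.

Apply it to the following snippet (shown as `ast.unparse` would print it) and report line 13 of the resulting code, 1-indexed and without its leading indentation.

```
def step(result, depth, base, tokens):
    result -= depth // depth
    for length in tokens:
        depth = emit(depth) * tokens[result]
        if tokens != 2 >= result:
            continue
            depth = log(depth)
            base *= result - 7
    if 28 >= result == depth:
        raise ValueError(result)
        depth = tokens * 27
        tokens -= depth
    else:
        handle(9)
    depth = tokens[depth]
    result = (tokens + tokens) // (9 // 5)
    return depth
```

Transformed code:
def step(result, depth, base, tokens):
    result = result - depth // depth
    for length in tokens:
        depth = emit(depth) * tokens[result]
        if tokens != 2 >= result:
            continue
    if 28 >= result == depth:
        raise ValueError(result)
    else:
        handle(9)
    depth = tokens[depth]
    result = (tokens + tokens) // (9 // 5)
    return depth

return depth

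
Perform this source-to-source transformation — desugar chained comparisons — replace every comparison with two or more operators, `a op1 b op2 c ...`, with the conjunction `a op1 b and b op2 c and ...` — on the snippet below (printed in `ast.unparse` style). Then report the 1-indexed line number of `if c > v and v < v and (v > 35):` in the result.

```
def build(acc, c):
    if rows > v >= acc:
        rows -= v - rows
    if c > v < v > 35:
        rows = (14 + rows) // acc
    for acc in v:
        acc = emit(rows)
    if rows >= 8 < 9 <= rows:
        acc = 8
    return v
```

4

Transformed code:
def build(acc, c):
    if rows > v and v >= acc:
        rows -= v - rows
    if c > v and v < v and (v > 35):
        rows = (14 + rows) // acc
    for acc in v:
        acc = emit(rows)
    if rows >= 8 and 8 < 9 and (9 <= rows):
        acc = 8
    return v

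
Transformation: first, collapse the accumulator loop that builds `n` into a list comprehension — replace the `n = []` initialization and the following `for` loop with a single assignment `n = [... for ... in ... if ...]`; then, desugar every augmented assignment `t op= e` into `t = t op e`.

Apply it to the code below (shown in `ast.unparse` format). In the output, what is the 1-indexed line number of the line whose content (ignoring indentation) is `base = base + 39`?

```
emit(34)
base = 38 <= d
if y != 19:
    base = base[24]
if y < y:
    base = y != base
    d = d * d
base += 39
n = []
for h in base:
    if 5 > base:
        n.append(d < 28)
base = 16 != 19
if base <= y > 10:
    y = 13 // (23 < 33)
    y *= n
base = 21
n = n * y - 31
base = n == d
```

8

Transformed code:
emit(34)
base = 38 <= d
if y != 19:
    base = base[24]
if y < y:
    base = y != base
    d = d * d
base = base + 39
n = [d < 28 for h in base if 5 > base]
base = 16 != 19
if base <= y > 10:
    y = 13 // (23 < 33)
    y = y * n
base = 21
n = n * y - 31
base = n == d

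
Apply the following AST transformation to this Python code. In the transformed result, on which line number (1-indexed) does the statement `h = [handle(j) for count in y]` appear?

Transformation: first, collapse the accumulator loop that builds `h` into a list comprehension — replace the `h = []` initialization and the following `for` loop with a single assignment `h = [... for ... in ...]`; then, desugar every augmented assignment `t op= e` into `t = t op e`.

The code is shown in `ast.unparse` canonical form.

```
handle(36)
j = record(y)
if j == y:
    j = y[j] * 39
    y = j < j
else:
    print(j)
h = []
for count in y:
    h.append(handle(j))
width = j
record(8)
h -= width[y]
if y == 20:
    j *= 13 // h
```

Transformed code:
handle(36)
j = record(y)
if j == y:
    j = y[j] * 39
    y = j < j
else:
    print(j)
h = [handle(j) for count in y]
width = j
record(8)
h = h - width[y]
if y == 20:
    j = j * (13 // h)

8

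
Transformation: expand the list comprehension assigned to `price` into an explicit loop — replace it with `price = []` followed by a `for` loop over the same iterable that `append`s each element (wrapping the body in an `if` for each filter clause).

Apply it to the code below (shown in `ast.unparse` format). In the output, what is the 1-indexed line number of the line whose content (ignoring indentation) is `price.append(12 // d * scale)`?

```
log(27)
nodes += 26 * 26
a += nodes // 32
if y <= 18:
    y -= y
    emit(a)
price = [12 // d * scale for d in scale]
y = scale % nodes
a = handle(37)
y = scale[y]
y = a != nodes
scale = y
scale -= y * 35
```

Transformed code:
log(27)
nodes += 26 * 26
a += nodes // 32
if y <= 18:
    y -= y
    emit(a)
price = []
for d in scale:
    price.append(12 // d * scale)
y = scale % nodes
a = handle(37)
y = scale[y]
y = a != nodes
scale = y
scale -= y * 35

9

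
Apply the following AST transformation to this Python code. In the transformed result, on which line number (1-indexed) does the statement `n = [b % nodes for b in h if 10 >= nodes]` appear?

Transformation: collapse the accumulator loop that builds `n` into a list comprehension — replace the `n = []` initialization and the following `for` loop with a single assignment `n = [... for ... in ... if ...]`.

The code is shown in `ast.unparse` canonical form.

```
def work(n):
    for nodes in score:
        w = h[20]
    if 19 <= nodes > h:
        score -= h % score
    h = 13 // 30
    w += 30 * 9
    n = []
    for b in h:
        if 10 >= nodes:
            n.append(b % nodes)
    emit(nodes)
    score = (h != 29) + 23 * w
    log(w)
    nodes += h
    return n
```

Transformed code:
def work(n):
    for nodes in score:
        w = h[20]
    if 19 <= nodes > h:
        score -= h % score
    h = 13 // 30
    w += 30 * 9
    n = [b % nodes for b in h if 10 >= nodes]
    emit(nodes)
    score = (h != 29) + 23 * w
    log(w)
    nodes += h
    return n

8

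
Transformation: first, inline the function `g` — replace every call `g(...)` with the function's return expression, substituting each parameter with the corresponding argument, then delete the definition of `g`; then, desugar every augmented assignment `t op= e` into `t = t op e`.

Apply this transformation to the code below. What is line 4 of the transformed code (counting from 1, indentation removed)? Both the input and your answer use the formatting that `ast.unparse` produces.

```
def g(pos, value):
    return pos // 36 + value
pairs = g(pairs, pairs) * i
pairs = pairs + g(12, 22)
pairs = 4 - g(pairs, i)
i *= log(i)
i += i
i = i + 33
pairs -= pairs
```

Transformed code:
pairs = (pairs // 36 + pairs) * i
pairs = pairs + (12 // 36 + 22)
pairs = 4 - (pairs // 36 + i)
i = i * log(i)
i = i + i
i = i + 33
pairs = pairs - pairs

i = i * log(i)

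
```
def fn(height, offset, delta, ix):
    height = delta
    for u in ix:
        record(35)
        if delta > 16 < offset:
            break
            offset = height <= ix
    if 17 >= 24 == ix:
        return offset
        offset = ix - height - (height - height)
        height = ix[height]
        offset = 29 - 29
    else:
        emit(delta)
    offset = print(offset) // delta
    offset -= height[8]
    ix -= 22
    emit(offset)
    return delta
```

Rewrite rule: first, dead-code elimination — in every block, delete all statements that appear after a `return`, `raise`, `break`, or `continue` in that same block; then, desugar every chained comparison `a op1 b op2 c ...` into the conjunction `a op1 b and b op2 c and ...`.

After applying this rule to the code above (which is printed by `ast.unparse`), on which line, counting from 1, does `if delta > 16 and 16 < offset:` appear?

5

Transformed code:
def fn(height, offset, delta, ix):
    height = delta
    for u in ix:
        record(35)
        if delta > 16 and 16 < offset:
            break
    if 17 >= 24 and 24 == ix:
        return offset
    else:
        emit(delta)
    offset = print(offset) // delta
    offset -= height[8]
    ix -= 22
    emit(offset)
    return delta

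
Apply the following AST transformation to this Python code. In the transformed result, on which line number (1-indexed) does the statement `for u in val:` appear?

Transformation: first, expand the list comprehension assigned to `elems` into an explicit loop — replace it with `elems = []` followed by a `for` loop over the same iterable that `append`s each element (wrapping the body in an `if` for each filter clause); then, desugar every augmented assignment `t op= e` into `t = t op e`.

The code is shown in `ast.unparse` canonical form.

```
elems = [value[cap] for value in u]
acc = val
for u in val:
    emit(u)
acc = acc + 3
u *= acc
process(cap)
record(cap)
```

Transformed code:
elems = []
for value in u:
    elems.append(value[cap])
acc = val
for u in val:
    emit(u)
acc = acc + 3
u = u * acc
process(cap)
record(cap)

5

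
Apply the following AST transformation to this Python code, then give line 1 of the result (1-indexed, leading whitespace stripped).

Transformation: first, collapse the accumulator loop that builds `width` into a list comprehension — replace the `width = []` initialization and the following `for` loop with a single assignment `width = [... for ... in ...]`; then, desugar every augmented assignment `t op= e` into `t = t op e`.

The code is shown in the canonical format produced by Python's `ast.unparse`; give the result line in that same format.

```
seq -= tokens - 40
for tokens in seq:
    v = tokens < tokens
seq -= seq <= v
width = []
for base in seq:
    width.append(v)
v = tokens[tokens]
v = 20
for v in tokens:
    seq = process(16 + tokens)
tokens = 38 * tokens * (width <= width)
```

seq = seq - (tokens - 40)

Transformed code:
seq = seq - (tokens - 40)
for tokens in seq:
    v = tokens < tokens
seq = seq - (seq <= v)
width = [v for base in seq]
v = tokens[tokens]
v = 20
for v in tokens:
    seq = process(16 + tokens)
tokens = 38 * tokens * (width <= width)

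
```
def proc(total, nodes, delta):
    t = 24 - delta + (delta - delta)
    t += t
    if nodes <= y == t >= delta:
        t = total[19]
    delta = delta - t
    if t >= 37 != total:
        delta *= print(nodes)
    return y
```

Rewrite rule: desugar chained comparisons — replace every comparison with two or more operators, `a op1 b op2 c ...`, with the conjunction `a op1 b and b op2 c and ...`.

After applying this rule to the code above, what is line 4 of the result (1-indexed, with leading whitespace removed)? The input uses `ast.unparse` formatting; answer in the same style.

if nodes <= y and y == t and (t >= delta):

Transformed code:
def proc(total, nodes, delta):
    t = 24 - delta + (delta - delta)
    t += t
    if nodes <= y and y == t and (t >= delta):
        t = total[19]
    delta = delta - t
    if t >= 37 and 37 != total:
        delta *= print(nodes)
    return y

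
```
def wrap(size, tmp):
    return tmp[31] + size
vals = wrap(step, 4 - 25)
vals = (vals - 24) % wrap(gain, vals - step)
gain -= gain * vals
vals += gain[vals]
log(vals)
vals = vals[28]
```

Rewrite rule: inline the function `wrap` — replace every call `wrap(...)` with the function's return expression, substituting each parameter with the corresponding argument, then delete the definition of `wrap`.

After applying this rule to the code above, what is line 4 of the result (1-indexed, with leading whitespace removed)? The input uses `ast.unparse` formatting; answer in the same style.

Transformed code:
vals = (4 - 25)[31] + step
vals = (vals - 24) % ((vals - step)[31] + gain)
gain -= gain * vals
vals += gain[vals]
log(vals)
vals = vals[28]

vals += gain[vals]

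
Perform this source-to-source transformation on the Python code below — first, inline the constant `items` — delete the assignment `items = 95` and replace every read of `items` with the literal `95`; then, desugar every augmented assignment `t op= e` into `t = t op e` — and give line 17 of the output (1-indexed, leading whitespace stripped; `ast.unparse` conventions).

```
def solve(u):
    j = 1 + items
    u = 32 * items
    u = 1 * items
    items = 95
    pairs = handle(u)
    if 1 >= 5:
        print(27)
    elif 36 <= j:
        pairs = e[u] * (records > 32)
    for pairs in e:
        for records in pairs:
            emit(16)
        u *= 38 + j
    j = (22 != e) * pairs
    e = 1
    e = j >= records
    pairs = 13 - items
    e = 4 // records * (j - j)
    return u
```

pairs = 13 - 95

Transformed code:
def solve(u):
    j = 1 + 95
    u = 32 * 95
    u = 1 * 95
    pairs = handle(u)
    if 1 >= 5:
        print(27)
    elif 36 <= j:
        pairs = e[u] * (records > 32)
    for pairs in e:
        for records in pairs:
            emit(16)
        u = u * (38 + j)
    j = (22 != e) * pairs
    e = 1
    e = j >= records
    pairs = 13 - 95
    e = 4 // records * (j - j)
    return u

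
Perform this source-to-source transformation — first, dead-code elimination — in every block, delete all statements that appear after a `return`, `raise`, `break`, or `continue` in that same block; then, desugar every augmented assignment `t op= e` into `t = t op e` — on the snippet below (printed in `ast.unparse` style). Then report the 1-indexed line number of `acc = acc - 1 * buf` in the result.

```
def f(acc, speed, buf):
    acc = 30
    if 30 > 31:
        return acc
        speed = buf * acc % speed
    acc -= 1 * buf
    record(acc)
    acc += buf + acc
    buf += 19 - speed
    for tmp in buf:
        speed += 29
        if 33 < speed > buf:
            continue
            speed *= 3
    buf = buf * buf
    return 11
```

Transformed code:
def f(acc, speed, buf):
    acc = 30
    if 30 > 31:
        return acc
    acc = acc - 1 * buf
    record(acc)
    acc = acc + (buf + acc)
    buf = buf + (19 - speed)
    for tmp in buf:
        speed = speed + 29
        if 33 < speed > buf:
            continue
    buf = buf * buf
    return 11

5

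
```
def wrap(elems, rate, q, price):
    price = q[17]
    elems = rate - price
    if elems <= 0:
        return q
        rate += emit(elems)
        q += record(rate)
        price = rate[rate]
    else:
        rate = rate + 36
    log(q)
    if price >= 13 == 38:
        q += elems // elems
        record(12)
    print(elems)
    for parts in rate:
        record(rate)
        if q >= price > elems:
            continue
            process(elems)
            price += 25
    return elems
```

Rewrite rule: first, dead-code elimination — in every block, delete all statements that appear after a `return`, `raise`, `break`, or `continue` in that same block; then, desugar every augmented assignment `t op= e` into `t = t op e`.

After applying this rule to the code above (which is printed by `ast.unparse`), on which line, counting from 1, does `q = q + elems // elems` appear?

10

Transformed code:
def wrap(elems, rate, q, price):
    price = q[17]
    elems = rate - price
    if elems <= 0:
        return q
    else:
        rate = rate + 36
    log(q)
    if price >= 13 == 38:
        q = q + elems // elems
        record(12)
    print(elems)
    for parts in rate:
        record(rate)
        if q >= price > elems:
            continue
    return elems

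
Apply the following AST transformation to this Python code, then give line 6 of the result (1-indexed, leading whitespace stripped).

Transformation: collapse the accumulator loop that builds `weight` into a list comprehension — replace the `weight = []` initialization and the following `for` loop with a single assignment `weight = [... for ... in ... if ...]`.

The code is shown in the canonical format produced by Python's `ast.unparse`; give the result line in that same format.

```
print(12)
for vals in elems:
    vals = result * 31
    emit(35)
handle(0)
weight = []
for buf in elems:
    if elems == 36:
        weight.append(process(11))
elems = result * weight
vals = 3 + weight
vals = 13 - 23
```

weight = [process(11) for buf in elems if elems == 36]

Transformed code:
print(12)
for vals in elems:
    vals = result * 31
    emit(35)
handle(0)
weight = [process(11) for buf in elems if elems == 36]
elems = result * weight
vals = 3 + weight
vals = 13 - 23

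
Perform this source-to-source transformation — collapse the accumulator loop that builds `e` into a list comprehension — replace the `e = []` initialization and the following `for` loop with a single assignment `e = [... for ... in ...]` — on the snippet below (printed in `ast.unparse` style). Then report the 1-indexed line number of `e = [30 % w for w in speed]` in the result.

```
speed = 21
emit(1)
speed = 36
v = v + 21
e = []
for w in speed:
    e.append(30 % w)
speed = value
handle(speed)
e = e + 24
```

5

Transformed code:
speed = 21
emit(1)
speed = 36
v = v + 21
e = [30 % w for w in speed]
speed = value
handle(speed)
e = e + 24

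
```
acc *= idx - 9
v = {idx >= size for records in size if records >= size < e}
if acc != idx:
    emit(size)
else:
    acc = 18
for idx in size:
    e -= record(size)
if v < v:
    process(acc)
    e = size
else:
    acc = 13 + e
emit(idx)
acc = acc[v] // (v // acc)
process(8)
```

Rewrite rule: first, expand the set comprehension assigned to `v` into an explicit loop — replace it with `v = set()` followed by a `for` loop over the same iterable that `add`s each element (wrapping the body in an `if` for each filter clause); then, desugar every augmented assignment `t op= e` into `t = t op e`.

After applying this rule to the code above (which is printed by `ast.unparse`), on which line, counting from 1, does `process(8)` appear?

19

Transformed code:
acc = acc * (idx - 9)
v = set()
for records in size:
    if records >= size < e:
        v.add(idx >= size)
if acc != idx:
    emit(size)
else:
    acc = 18
for idx in size:
    e = e - record(size)
if v < v:
    process(acc)
    e = size
else:
    acc = 13 + e
emit(idx)
acc = acc[v] // (v // acc)
process(8)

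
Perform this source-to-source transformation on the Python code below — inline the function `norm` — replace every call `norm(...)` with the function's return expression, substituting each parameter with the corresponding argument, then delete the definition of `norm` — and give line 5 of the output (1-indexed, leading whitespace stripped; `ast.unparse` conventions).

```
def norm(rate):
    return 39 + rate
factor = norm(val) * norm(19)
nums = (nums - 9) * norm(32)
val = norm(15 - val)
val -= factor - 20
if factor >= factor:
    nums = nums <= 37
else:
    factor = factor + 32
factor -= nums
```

Transformed code:
factor = (39 + val) * (39 + 19)
nums = (nums - 9) * (39 + 32)
val = 39 + (15 - val)
val -= factor - 20
if factor >= factor:
    nums = nums <= 37
else:
    factor = factor + 32
factor -= nums

if factor >= factor:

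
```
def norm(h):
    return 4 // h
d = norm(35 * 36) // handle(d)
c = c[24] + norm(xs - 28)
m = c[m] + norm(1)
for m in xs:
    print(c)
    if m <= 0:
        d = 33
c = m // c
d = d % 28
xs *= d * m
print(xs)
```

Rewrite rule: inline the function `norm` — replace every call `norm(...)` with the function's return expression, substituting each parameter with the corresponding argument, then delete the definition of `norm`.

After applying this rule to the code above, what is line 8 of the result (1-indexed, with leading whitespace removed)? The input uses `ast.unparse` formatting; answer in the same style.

c = m // c

Transformed code:
d = 4 // (35 * 36) // handle(d)
c = c[24] + 4 // (xs - 28)
m = c[m] + 4 // 1
for m in xs:
    print(c)
    if m <= 0:
        d = 33
c = m // c
d = d % 28
xs *= d * m
print(xs)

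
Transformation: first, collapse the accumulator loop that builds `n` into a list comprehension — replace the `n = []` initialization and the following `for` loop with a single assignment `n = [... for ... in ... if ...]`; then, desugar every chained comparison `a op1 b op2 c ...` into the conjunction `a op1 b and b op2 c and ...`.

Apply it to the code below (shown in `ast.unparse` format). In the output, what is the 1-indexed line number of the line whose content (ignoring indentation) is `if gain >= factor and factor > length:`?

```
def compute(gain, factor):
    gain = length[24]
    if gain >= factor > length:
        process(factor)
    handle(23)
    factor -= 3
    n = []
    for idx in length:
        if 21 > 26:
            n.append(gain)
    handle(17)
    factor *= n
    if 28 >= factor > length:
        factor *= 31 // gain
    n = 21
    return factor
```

3

Transformed code:
def compute(gain, factor):
    gain = length[24]
    if gain >= factor and factor > length:
        process(factor)
    handle(23)
    factor -= 3
    n = [gain for idx in length if 21 > 26]
    handle(17)
    factor *= n
    if 28 >= factor and factor > length:
        factor *= 31 // gain
    n = 21
    return factor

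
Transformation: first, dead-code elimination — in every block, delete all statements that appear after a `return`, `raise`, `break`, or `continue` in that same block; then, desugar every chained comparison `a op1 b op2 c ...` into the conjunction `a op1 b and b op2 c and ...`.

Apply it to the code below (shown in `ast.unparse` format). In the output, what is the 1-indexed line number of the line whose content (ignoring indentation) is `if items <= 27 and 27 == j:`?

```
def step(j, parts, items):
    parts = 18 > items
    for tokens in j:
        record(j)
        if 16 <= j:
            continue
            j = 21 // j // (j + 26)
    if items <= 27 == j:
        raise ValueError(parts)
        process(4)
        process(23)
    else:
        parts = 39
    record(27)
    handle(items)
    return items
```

7

Transformed code:
def step(j, parts, items):
    parts = 18 > items
    for tokens in j:
        record(j)
        if 16 <= j:
            continue
    if items <= 27 and 27 == j:
        raise ValueError(parts)
    else:
        parts = 39
    record(27)
    handle(items)
    return items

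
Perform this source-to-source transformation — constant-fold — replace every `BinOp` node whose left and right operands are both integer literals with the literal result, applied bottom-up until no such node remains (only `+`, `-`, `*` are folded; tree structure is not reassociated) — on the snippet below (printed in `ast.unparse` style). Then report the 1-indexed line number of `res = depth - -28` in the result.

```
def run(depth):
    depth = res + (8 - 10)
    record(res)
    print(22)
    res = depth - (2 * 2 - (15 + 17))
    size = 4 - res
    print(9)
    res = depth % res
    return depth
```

Transformed code:
def run(depth):
    depth = res + -2
    record(res)
    print(22)
    res = depth - -28
    size = 4 - res
    print(9)
    res = depth % res
    return depth

5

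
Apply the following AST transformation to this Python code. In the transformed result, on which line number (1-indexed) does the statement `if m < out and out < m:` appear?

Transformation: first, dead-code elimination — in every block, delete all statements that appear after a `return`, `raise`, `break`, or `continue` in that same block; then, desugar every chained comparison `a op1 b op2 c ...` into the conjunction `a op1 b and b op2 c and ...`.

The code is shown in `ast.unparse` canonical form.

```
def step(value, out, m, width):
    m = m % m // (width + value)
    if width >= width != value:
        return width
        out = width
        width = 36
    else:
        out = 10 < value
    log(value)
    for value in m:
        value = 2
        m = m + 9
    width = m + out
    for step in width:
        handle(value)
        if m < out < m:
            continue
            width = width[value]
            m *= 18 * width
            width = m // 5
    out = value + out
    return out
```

Transformed code:
def step(value, out, m, width):
    m = m % m // (width + value)
    if width >= width and width != value:
        return width
    else:
        out = 10 < value
    log(value)
    for value in m:
        value = 2
        m = m + 9
    width = m + out
    for step in width:
        handle(value)
        if m < out and out < m:
            continue
    out = value + out
    return out

14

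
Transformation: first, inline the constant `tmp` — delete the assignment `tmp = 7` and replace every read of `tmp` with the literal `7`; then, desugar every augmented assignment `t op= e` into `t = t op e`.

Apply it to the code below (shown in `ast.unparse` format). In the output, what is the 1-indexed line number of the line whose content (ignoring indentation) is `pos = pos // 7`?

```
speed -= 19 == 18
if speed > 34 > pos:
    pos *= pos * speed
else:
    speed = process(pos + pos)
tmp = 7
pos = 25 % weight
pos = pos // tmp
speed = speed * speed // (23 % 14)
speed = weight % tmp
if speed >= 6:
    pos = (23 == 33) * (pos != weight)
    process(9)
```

Transformed code:
speed = speed - (19 == 18)
if speed > 34 > pos:
    pos = pos * (pos * speed)
else:
    speed = process(pos + pos)
pos = 25 % weight
pos = pos // 7
speed = speed * speed // (23 % 14)
speed = weight % 7
if speed >= 6:
    pos = (23 == 33) * (pos != weight)
    process(9)

7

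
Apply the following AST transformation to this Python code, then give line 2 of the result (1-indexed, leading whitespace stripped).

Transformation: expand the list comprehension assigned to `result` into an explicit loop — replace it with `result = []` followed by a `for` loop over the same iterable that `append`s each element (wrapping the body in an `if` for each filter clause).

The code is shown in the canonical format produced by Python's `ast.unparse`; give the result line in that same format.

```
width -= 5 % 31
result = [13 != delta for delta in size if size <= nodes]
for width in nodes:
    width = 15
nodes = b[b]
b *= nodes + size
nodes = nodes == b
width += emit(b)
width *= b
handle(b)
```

result = []

Transformed code:
width -= 5 % 31
result = []
for delta in size:
    if size <= nodes:
        result.append(13 != delta)
for width in nodes:
    width = 15
nodes = b[b]
b *= nodes + size
nodes = nodes == b
width += emit(b)
width *= b
handle(b)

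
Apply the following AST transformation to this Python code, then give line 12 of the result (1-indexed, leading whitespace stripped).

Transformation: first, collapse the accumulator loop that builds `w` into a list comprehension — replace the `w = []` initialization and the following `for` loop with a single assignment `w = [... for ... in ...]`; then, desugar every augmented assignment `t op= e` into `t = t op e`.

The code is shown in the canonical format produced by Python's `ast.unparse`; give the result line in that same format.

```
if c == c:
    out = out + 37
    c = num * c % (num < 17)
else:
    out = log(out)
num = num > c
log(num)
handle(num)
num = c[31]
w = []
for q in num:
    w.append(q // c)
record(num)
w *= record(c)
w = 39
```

w = w * record(c)

Transformed code:
if c == c:
    out = out + 37
    c = num * c % (num < 17)
else:
    out = log(out)
num = num > c
log(num)
handle(num)
num = c[31]
w = [q // c for q in num]
record(num)
w = w * record(c)
w = 39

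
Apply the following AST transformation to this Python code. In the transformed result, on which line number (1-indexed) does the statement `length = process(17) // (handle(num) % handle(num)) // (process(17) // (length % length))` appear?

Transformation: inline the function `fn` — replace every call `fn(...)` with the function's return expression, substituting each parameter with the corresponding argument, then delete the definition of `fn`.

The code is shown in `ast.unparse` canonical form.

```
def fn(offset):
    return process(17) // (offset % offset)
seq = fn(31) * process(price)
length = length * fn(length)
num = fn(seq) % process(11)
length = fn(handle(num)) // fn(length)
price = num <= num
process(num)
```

Transformed code:
seq = process(17) // (31 % 31) * process(price)
length = length * (process(17) // (length % length))
num = process(17) // (seq % seq) % process(11)
length = process(17) // (handle(num) % handle(num)) // (process(17) // (length % length))
price = num <= num
process(num)

4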